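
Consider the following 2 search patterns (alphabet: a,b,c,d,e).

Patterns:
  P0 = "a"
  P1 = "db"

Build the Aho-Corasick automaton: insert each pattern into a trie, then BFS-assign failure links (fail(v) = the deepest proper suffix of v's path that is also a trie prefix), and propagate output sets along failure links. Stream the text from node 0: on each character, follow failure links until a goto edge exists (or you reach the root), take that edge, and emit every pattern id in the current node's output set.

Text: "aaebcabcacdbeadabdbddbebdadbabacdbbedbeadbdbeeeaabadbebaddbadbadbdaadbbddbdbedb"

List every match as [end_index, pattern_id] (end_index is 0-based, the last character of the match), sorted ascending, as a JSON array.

Build automaton:
Trie nodes:
  0='ε' goto a→1 d→2
  1='a' goto ·  [P0 ends]
  2='d' goto b→3
  3='db' goto ·  [P1 ends]

BFS fail/out derivation:
  n1('a'): parent n0 fail=0; on 'a' 0 → fail=0;  out {0}∪∅={0}
  n2('d'): parent n0 fail=0; on 'd' 0 → fail=0;  out ∅∪∅=∅
  n3('db'): parent n2 fail=0; on 'b' 0 → fail=0;  out {1}∪∅={1}

Run:
i=0 'a': node 0→1  → match P0@[0:0]
i=1 'a': node 1→1 (fail-walked)  → match P0@[1:1]
i=2 'e': node 1→0 (fail-walked)
i=3 'b': node 0→0
i=4 'c': node 0→0
i=5 'a': node 0→1  → match P0@[5:5]
i=6 'b': node 1→0 (fail-walked)
i=7 'c': node 0→0
i=8 'a': node 0→1  → match P0@[8:8]
i=9 'c': node 1→0 (fail-walked)
i=10 'd': node 0→2
i=11 'b': node 2→3  → match P1@[10:11]
i=12 'e': node 3→0 (fail-walked)
i=13 'a': node 0→1  → match P0@[13:13]
i=14 'd': node 1→2 (fail-walked)
i=15 'a': node 2→1 (fail-walked)  → match P0@[15:15]
i=16 'b': node 1→0 (fail-walked)
i=17 'd': node 0→2
i=18 'b': node 2→3  → match P1@[17:18]
i=19 'd': node 3→2 (fail-walked)
i=20 'd': node 2→2 (fail-walked)
i=21 'b': node 2→3  → match P1@[20:21]
i=22 'e': node 3→0 (fail-walked)
i=23 'b': node 0→0
i=24 'd': node 0→2
i=25 'a': node 2→1 (fail-walked)  → match P0@[25:25]
i=26 'd': node 1→2 (fail-walked)
i=27 'b': node 2→3  → match P1@[26:27]
i=28 'a': node 3→1 (fail-walked)  → match P0@[28:28]
i=29 'b': node 1→0 (fail-walked)
i=30 'a': node 0→1  → match P0@[30:30]
i=31 'c': node 1→0 (fail-walked)
i=32 'd': node 0→2
i=33 'b': node 2→3  → match P1@[32:33]
i=34 'b': node 3→0 (fail-walked)
i=35 'e': node 0→0
i=36 'd': node 0→2
i=37 'b': node 2→3  → match P1@[36:37]
i=38 'e': node 3→0 (fail-walked)
i=39 'a': node 0→1  → match P0@[39:39]
i=40 'd': node 1→2 (fail-walked)
i=41 'b': node 2→3  → match P1@[40:41]
i=42 'd': node 3→2 (fail-walked)
i=43 'b': node 2→3  → match P1@[42:43]
i=44 'e': node 3→0 (fail-walked)
i=45 'e': node 0→0
i=46 'e': node 0→0
i=47 'a': node 0→1  → match P0@[47:47]
i=48 'a': node 1→1 (fail-walked)  → match P0@[48:48]
i=49 'b': node 1→0 (fail-walked)
i=50 'a': node 0→1  → match P0@[50:50]
i=51 'd': node 1→2 (fail-walked)
i=52 'b': node 2→3  → match P1@[51:52]
i=53 'e': node 3→0 (fail-walked)
i=54 'b': node 0→0
i=55 'a': node 0→1  → match P0@[55:55]
i=56 'd': node 1→2 (fail-walked)
i=57 'd': node 2→2 (fail-walked)
i=58 'b': node 2→3  → match P1@[57:58]
i=59 'a': node 3→1 (fail-walked)  → match P0@[59:59]
i=60 'd': node 1→2 (fail-walked)
i=61 'b': node 2→3  → match P1@[60:61]
i=62 'a': node 3→1 (fail-walked)  → match P0@[62:62]
i=63 'd': node 1→2 (fail-walked)
i=64 'b': node 2→3  → match P1@[63:64]
i=65 'd': node 3→2 (fail-walked)
i=66 'a': node 2→1 (fail-walked)  → match P0@[66:66]
i=67 'a': node 1→1 (fail-walked)  → match P0@[67:67]
i=68 'd': node 1→2 (fail-walked)
i=69 'b': node 2→3  → match P1@[68:69]
i=70 'b': node 3→0 (fail-walked)
i=71 'd': node 0→2
i=72 'd': node 2→2 (fail-walked)
i=73 'b': node 2→3  → match P1@[72:73]
i=74 'd': node 3→2 (fail-walked)
i=75 'b': node 2→3  → match P1@[74:75]
i=76 'e': node 3→0 (fail-walked)
i=77 'd': node 0→2
i=78 'b': node 2→3  → match P1@[77:78]

Matches: [[0,0],[1,0],[5,0],[8,0],[11,1],[13,0],[15,0],[18,1],[21,1],[25,0],[27,1],[28,0],[30,0],[33,1],[37,1],[39,0],[41,1],[43,1],[47,0],[48,0],[50,0],[52,1],[55,0],[58,1],[59,0],[61,1],[62,0],[64,1],[66,0],[67,0],[69,1],[73,1],[75,1],[78,1]]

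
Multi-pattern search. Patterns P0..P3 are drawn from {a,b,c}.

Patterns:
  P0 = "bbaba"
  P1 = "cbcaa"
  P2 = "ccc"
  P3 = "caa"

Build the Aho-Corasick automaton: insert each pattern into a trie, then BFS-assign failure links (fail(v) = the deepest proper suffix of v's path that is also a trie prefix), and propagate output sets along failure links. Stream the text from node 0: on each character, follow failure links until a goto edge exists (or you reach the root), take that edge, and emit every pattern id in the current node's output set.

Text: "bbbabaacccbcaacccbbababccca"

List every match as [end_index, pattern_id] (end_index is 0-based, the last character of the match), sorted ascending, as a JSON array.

Construct AC machine:
Trie (insert patterns):
  n0 'ε': b→1 c→6
  n1 'b': b→2
  n2 'bb': a→3
  n3 'bba': b→4
  n4 'bbab': a→5
  n5 'bbaba': ·  ←P0
  n6 'c': a→13 b→7 c→11
  n7 'cb': c→8
  n8 'cbc': a→9
  n9 'cbca': a→10
  n10 'cbcaa': ·  ←P1
  n11 'cc': c→12
  n12 'ccc': ·  ←P2
  n13 'ca': a→14
  n14 'caa': ·  ←P3

BFS fail/out derivation:
  fail(1) 'b': from fail(0)=0 chase 'b': 0 ⇒ 0;  out=∅∪out(0)=∅
  fail(6) 'c': from fail(0)=0 chase 'c': 0 ⇒ 0;  out=∅∪out(0)=∅
  fail(2) 'bb': from fail(1)=0 chase 'b': 0 ⇒ 1;  out=∅∪out(1)=∅
  fail(7) 'cb': from fail(6)=0 chase 'b': 0 ⇒ 1;  out=∅∪out(1)=∅
  fail(11) 'cc': from fail(6)=0 chase 'c': 0 ⇒ 6;  out=∅∪out(6)=∅
  fail(13) 'ca': from fail(6)=0 chase 'a': 0 ⇒ 0;  out=∅∪out(0)=∅
  fail(3) 'bba': from fail(2)=1 chase 'a': 1→0 ⇒ 0;  out=∅∪out(0)=∅
  fail(8) 'cbc': from fail(7)=1 chase 'c': 1→0 ⇒ 6;  out=∅∪out(6)=∅
  fail(12) 'ccc': from fail(11)=6 chase 'c': 6 ⇒ 11;  out={2}∪out(11)={2}
  fail(14) 'caa': from fail(13)=0 chase 'a': 0 ⇒ 0;  out={3}∪out(0)={3}
  fail(4) 'bbab': from fail(3)=0 chase 'b': 0 ⇒ 1;  out=∅∪out(1)=∅
  fail(9) 'cbca': from fail(8)=6 chase 'a': 6 ⇒ 13;  out=∅∪out(13)=∅
  fail(5) 'bbaba': from fail(4)=1 chase 'a': 1→0 ⇒ 0;  out={0}∪out(0)={0}
  fail(10) 'cbcaa': from fail(9)=13 chase 'a': 13 ⇒ 14;  out={1}∪out(14)={1,3}

Text stream:
[0] read 'b'  n0⇒n1
[1] read 'b'  n1⇒n2
[2] read 'b'  n2⇒n2 (via fail)
[3] read 'a'  n2⇒n3
[4] read 'b'  n3⇒n4
[5] read 'a'  n4⇒n5  emit P0@[1:5]
[6] read 'a'  n5⇒n0 (via fail)
[7] read 'c'  n0⇒n6
[8] read 'c'  n6⇒n11
[9] read 'c'  n11⇒n12  emit P2@[7:9]
[10] read 'b'  n12⇒n7 (via fail)
[11] read 'c'  n7⇒n8
[12] read 'a'  n8⇒n9
[13] read 'a'  n9⇒n10  emit P1@[9:13],P3@[11:13]
[14] read 'c'  n10⇒n6 (via fail)
[15] read 'c'  n6⇒n11
[16] read 'c'  n11⇒n12  emit P2@[14:16]
[17] read 'b'  n12⇒n7 (via fail)
[18] read 'b'  n7⇒n2 (via fail)
[19] read 'a'  n2⇒n3
[20] read 'b'  n3⇒n4
[21] read 'a'  n4⇒n5  emit P0@[17:21]
[22] read 'b'  n5⇒n1 (via fail)
[23] read 'c'  n1⇒n6 (via fail)
[24] read 'c'  n6⇒n11
[25] read 'c'  n11⇒n12  emit P2@[23:25]
[26] read 'a'  n12⇒n13 (via fail)

Matches: [[5,0],[9,2],[13,1],[13,3],[16,2],[21,0],[25,2]]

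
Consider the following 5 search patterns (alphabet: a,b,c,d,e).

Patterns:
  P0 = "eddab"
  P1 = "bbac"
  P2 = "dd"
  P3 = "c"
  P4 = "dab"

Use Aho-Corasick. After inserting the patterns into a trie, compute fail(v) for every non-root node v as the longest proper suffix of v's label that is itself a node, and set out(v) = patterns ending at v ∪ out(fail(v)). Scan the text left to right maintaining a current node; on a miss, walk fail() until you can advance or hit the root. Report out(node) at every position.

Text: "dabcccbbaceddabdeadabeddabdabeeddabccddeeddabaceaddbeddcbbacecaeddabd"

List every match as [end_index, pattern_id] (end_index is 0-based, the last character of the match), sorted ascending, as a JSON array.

Construct AC machine:
Trie nodes:
  n0 'ε': b→6 c→12 d→10 e→1
  n1 'e': d→2
  n2 'ed': d→3
  n3 'edd': a→4
  n4 'edda': b→5
  n5 'eddab': ·  [P0 ends]
  n6 'b': b→7
  n7 'bb': a→8
  n8 'bba': c→9
  n9 'bbac': ·  [P1 ends]
  n10 'd': a→13 d→11
  n11 'dd': ·  [P2 ends]
  n12 'c': ·  [P3 ends]
  n13 'da': b→14
  n14 'dab': ·  [P4 ends]

BFS fail/out derivation:
  fail(1) 'e': from fail(0)=0 chase 'e': 0 ⇒ 0;  out=∅∪out(0)=∅
  fail(6) 'b': from fail(0)=0 chase 'b': 0 ⇒ 0;  out=∅∪out(0)=∅
  fail(10) 'd': from fail(0)=0 chase 'd': 0 ⇒ 0;  out=∅∪out(0)=∅
  fail(12) 'c': from fail(0)=0 chase 'c': 0 ⇒ 0;  out={3}∪out(0)={3}
  fail(2) 'ed': from fail(1)=0 chase 'd': 0 ⇒ 10;  out=∅∪out(10)=∅
  fail(7) 'bb': from fail(6)=0 chase 'b': 0 ⇒ 6;  out=∅∪out(6)=∅
  fail(11) 'dd': from fail(10)=0 chase 'd': 0 ⇒ 10;  out={2}∪out(10)={2}
  fail(13) 'da': from fail(10)=0 chase 'a': 0 ⇒ 0;  out=∅∪out(0)=∅
  fail(3) 'edd': from fail(2)=10 chase 'd': 10 ⇒ 11;  out=∅∪out(11)={2}
  fail(8) 'bba': from fail(7)=6 chase 'a': 6→0 ⇒ 0;  out=∅∪out(0)=∅
  fail(14) 'dab': from fail(13)=0 chase 'b': 0 ⇒ 6;  out={4}∪out(6)={4}
  fail(4) 'edda': from fail(3)=11 chase 'a': 11→10 ⇒ 13;  out=∅∪out(13)=∅
  fail(9) 'bbac': from fail(8)=0 chase 'c': 0 ⇒ 12;  out={1}∪out(12)={1,3}
  fail(5) 'eddab': from fail(4)=13 chase 'b': 13 ⇒ 14;  out={0}∪out(14)={0,4}

Text stream:
pos 0 'd': at 10
pos 1 'a': at 13
pos 2 'b': at 14  → match P4@[0:2]
pos 3 'c': at 12 ·f  → match P3@[3:3]
pos 4 'c': at 12 ·f  → match P3@[4:4]
pos 5 'c': at 12 ·f  → match P3@[5:5]
pos 6 'b': at 6 ·f
pos 7 'b': at 7
pos 8 'a': at 8
pos 9 'c': at 9  → match P1@[6:9],P3@[9:9]
pos 10 'e': at 1 ·f
pos 11 'd': at 2
pos 12 'd': at 3  → match P2@[11:12]
pos 13 'a': at 4
pos 14 'b': at 5  → match P0@[10:14],P4@[12:14]
pos 15 'd': at 10 ·f
pos 16 'e': at 1 ·f
pos 17 'a': at 0 ·f
pos 18 'd': at 10
pos 19 'a': at 13
pos 20 'b': at 14  → match P4@[18:20]
pos 21 'e': at 1 ·f
pos 22 'd': at 2
pos 23 'd': at 3  → match P2@[22:23]
pos 24 'a': at 4
pos 25 'b': at 5  → match P0@[21:25],P4@[23:25]
pos 26 'd': at 10 ·f
pos 27 'a': at 13
pos 28 'b': at 14  → match P4@[26:28]
pos 29 'e': at 1 ·f
pos 30 'e': at 1 ·f
pos 31 'd': at 2
pos 32 'd': at 3  → match P2@[31:32]
pos 33 'a': at 4
pos 34 'b': at 5  → match P0@[30:34],P4@[32:34]
pos 35 'c': at 12 ·f  → match P3@[35:35]
pos 36 'c': at 12 ·f  → match P3@[36:36]
pos 37 'd': at 10 ·f
pos 38 'd': at 11  → match P2@[37:38]
pos 39 'e': at 1 ·f
pos 40 'e': at 1 ·f
pos 41 'd': at 2
pos 42 'd': at 3  → match P2@[41:42]
pos 43 'a': at 4
pos 44 'b': at 5  → match P0@[40:44],P4@[42:44]
pos 45 'a': at 0 ·f
pos 46 'c': at 12  → match P3@[46:46]
pos 47 'e': at 1 ·f
pos 48 'a': at 0 ·f
pos 49 'd': at 10
pos 50 'd': at 11  → match P2@[49:50]
pos 51 'b': at 6 ·f
pos 52 'e': at 1 ·f
pos 53 'd': at 2
pos 54 'd': at 3  → match P2@[53:54]
pos 55 'c': at 12 ·f  → match P3@[55:55]
pos 56 'b': at 6 ·f
pos 57 'b': at 7
pos 58 'a': at 8
pos 59 'c': at 9  → match P1@[56:59],P3@[59:59]
pos 60 'e': at 1 ·f
pos 61 'c': at 12 ·f  → match P3@[61:61]
pos 62 'a': at 0 ·f
pos 63 'e': at 1
pos 64 'd': at 2
pos 65 'd': at 3  → match P2@[64:65]
pos 66 'a': at 4
pos 67 'b': at 5  → match P0@[63:67],P4@[65:67]
pos 68 'd': at 10 ·f

All matches (sorted): [[2,4],[3,3],[4,3],[5,3],[9,1],[9,3],[12,2],[14,0],[14,4],[20,4],[23,2],[25,0],[25,4],[28,4],[32,2],[34,0],[34,4],[35,3],[36,3],[38,2],[42,2],[44,0],[44,4],[46,3],[50,2],[54,2],[55,3],[59,1],[59,3],[61,3],[65,2],[67,0],[67,4]]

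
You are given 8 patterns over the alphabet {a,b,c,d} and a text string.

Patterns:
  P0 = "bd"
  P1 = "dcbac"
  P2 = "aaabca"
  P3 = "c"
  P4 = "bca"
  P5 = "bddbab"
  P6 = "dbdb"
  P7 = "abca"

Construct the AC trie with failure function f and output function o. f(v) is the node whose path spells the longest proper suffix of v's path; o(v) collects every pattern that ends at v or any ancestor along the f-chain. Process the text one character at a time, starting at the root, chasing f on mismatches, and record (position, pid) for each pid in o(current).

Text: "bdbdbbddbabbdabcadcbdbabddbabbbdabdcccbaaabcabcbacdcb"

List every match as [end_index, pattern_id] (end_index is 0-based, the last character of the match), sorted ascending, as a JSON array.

Build:
Trie (insert patterns):
  0='ε' goto a→8 b→1 c→14 d→3
  1='b' goto c→15 d→2
  2='bd' goto d→17  ←P0
  3='d' goto b→21 c→4
  4='dc' goto b→5
  5='dcb' goto a→6
  6='dcba' goto c→7
  7='dcbac' goto ·  ←P1
  8='a' goto a→9 b→24
  9='aa' goto a→10
  10='aaa' goto b→11
  11='aaab' goto c→12
  12='aaabc' goto a→13
  13='aaabca' goto ·  ←P2
  14='c' goto ·  ←P3
  15='bc' goto a→16
  16='bca' goto ·  ←P4
  17='bdd' goto b→18
  18='bddb' goto a→19
  19='bddba' goto b→20
  20='bddbab' goto ·  ←P5
  21='db' goto d→22
  22='dbd' goto b→23
  23='dbdb' goto ·  ←P6
  24='ab' goto c→25
  25='abc' goto a→26
  26='abca' goto ·  ←P7

Failure links (BFS by depth):
  fail(1) 'b': from fail(0)=0 chase 'b': 0 ⇒ 0;  out=∅∪out(0)=∅
  fail(3) 'd': from fail(0)=0 chase 'd': 0 ⇒ 0;  out=∅∪out(0)=∅
  fail(8) 'a': from fail(0)=0 chase 'a': 0 ⇒ 0;  out=∅∪out(0)=∅
  fail(14) 'c': from fail(0)=0 chase 'c': 0 ⇒ 0;  out={3}∪out(0)={3}
  fail(2) 'bd': from fail(1)=0 chase 'd': 0 ⇒ 3;  out={0}∪out(3)={0}
  fail(4) 'dc': from fail(3)=0 chase 'c': 0 ⇒ 14;  out=∅∪out(14)={3}
  fail(9) 'aa': from fail(8)=0 chase 'a': 0 ⇒ 8;  out=∅∪out(8)=∅
  fail(15) 'bc': from fail(1)=0 chase 'c': 0 ⇒ 14;  out=∅∪out(14)={3}
  fail(21) 'db': from fail(3)=0 chase 'b': 0 ⇒ 1;  out=∅∪out(1)=∅
  fail(24) 'ab': from fail(8)=0 chase 'b': 0 ⇒ 1;  out=∅∪out(1)=∅
  fail(5) 'dcb': from fail(4)=14 chase 'b': 14→0 ⇒ 1;  out=∅∪out(1)=∅
  fail(10) 'aaa': from fail(9)=8 chase 'a': 8 ⇒ 9;  out=∅∪out(9)=∅
  fail(16) 'bca': from fail(15)=14 chase 'a': 14→0 ⇒ 8;  out={4}∪out(8)={4}
  fail(17) 'bdd': from fail(2)=3 chase 'd': 3→0 ⇒ 3;  out=∅∪out(3)=∅
  fail(22) 'dbd': from fail(21)=1 chase 'd': 1 ⇒ 2;  out=∅∪out(2)={0}
  fail(25) 'abc': from fail(24)=1 chase 'c': 1 ⇒ 15;  out=∅∪out(15)={3}
  fail(6) 'dcba': from fail(5)=1 chase 'a': 1→0 ⇒ 8;  out=∅∪out(8)=∅
  fail(11) 'aaab': from fail(10)=9 chase 'b': 9→8 ⇒ 24;  out=∅∪out(24)=∅
  fail(18) 'bddb': from fail(17)=3 chase 'b': 3 ⇒ 21;  out=∅∪out(21)=∅
  fail(23) 'dbdb': from fail(22)=2 chase 'b': 2→3 ⇒ 21;  out={6}∪out(21)={6}
  fail(26) 'abca': from fail(25)=15 chase 'a': 15 ⇒ 16;  out={7}∪out(16)={4,7}
  fail(7) 'dcbac': from fail(6)=8 chase 'c': 8→0 ⇒ 14;  out={1}∪out(14)={1,3}
  fail(12) 'aaabc': from fail(11)=24 chase 'c': 24 ⇒ 25;  out=∅∪out(25)={3}
  fail(19) 'bddba': from fail(18)=21 chase 'a': 21→1→0 ⇒ 8;  out=∅∪out(8)=∅
  fail(13) 'aaabca': from fail(12)=25 chase 'a': 25 ⇒ 26;  out={2}∪out(26)={2,4,7}
  fail(20) 'bddbab': from fail(19)=8 chase 'b': 8 ⇒ 24;  out={5}∪out(24)={5}

Text stream:
[0] read 'b'  n0⇒n1
[1] read 'd'  n1⇒n2  ** P0@[0:1]
[2] read 'b'  n2⇒n21 (via fail)
[3] read 'd'  n21⇒n22  ** P0@[2:3]
[4] read 'b'  n22⇒n23  ** P6@[1:4]
[5] read 'b'  n23⇒n1 (via fail)
[6] read 'd'  n1⇒n2  ** P0@[5:6]
[7] read 'd'  n2⇒n17
[8] read 'b'  n17⇒n18
[9] read 'a'  n18⇒n19
[10] read 'b'  n19⇒n20  ** P5@[5:10]
[11] read 'b'  n20⇒n1 (via fail)
[12] read 'd'  n1⇒n2  ** P0@[11:12]
[13] read 'a'  n2⇒n8 (via fail)
[14] read 'b'  n8⇒n24
[15] read 'c'  n24⇒n25  ** P3@[15:15]
[16] read 'a'  n25⇒n26  ** P4@[14:16],P7@[13:16]
[17] read 'd'  n26⇒n3 (via fail)
[18] read 'c'  n3⇒n4  ** P3@[18:18]
[19] read 'b'  n4⇒n5
[20] read 'd'  n5⇒n2 (via fail)  ** P0@[19:20]
[21] read 'b'  n2⇒n21 (via fail)
[22] read 'a'  n21⇒n8 (via fail)
[23] read 'b'  n8⇒n24
[24] read 'd'  n24⇒n2 (via fail)  ** P0@[23:24]
[25] read 'd'  n2⇒n17
[26] read 'b'  n17⇒n18
[27] read 'a'  n18⇒n19
[28] read 'b'  n19⇒n20  ** P5@[23:28]
[29] read 'b'  n20⇒n1 (via fail)
[30] read 'b'  n1⇒n1 (via fail)
[31] read 'd'  n1⇒n2  ** P0@[30:31]
[32] read 'a'  n2⇒n8 (via fail)
[33] read 'b'  n8⇒n24
[34] read 'd'  n24⇒n2 (via fail)  ** P0@[33:34]
[35] read 'c'  n2⇒n4 (via fail)  ** P3@[35:35]
[36] read 'c'  n4⇒n14 (via fail)  ** P3@[36:36]
[37] read 'c'  n14⇒n14 (via fail)  ** P3@[37:37]
[38] read 'b'  n14⇒n1 (via fail)
[39] read 'a'  n1⇒n8 (via fail)
[40] read 'a'  n8⇒n9
[41] read 'a'  n9⇒n10
[42] read 'b'  n10⇒n11
[43] read 'c'  n11⇒n12  ** P3@[43:43]
[44] read 'a'  n12⇒n13  ** P2@[39:44],P4@[42:44],P7@[41:44]
[45] read 'b'  n13⇒n24 (via fail)
[46] read 'c'  n24⇒n25  ** P3@[46:46]
[47] read 'b'  n25⇒n1 (via fail)
[48] read 'a'  n1⇒n8 (via fail)
[49] read 'c'  n8⇒n14 (via fail)  ** P3@[49:49]
[50] read 'd'  n14⇒n3 (via fail)
[51] read 'c'  n3⇒n4  ** P3@[51:51]
[52] read 'b'  n4⇒n5

All matches (sorted): [[1,0],[3,0],[4,6],[6,0],[10,5],[12,0],[15,3],[16,4],[16,7],[18,3],[20,0],[24,0],[28,5],[31,0],[34,0],[35,3],[36,3],[37,3],[43,3],[44,2],[44,4],[44,7],[46,3],[49,3],[51,3]]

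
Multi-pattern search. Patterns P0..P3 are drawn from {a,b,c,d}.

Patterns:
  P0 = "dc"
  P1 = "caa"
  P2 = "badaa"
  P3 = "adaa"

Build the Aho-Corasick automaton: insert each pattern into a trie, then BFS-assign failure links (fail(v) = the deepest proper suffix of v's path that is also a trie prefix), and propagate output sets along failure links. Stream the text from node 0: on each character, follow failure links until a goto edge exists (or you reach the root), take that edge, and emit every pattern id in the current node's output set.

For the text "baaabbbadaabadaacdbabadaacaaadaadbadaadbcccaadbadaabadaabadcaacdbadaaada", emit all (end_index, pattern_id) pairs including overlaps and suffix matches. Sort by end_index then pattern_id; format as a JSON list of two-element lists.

Construct AC machine:
Trie (insert patterns):
  n0 'ε': a→11 b→6 c→3 d→1
  n1 'd': c→2
  n2 'dc': ·  [P0 ends]
  n3 'c': a→4
  n4 'ca': a→5
  n5 'caa': ·  [P1 ends]
  n6 'b': a→7
  n7 'ba': d→8
  n8 'bad': a→9
  n9 'bada': a→10
  n10 'badaa': ·  [P2 ends]
  n11 'a': d→12
  n12 'ad': a→13
  n13 'ada': a→14
  n14 'adaa': ·  [P3 ends]

BFS fail/out derivation:
  fail(1) 'd': from fail(0)=0 chase 'd': 0 ⇒ 0;  out=∅∪out(0)=∅
  fail(3) 'c': from fail(0)=0 chase 'c': 0 ⇒ 0;  out=∅∪out(0)=∅
  fail(6) 'b': from fail(0)=0 chase 'b': 0 ⇒ 0;  out=∅∪out(0)=∅
  fail(11) 'a': from fail(0)=0 chase 'a': 0 ⇒ 0;  out=∅∪out(0)=∅
  fail(2) 'dc': from fail(1)=0 chase 'c': 0 ⇒ 3;  out={0}∪out(3)={0}
  fail(4) 'ca': from fail(3)=0 chase 'a': 0 ⇒ 11;  out=∅∪out(11)=∅
  fail(7) 'ba': from fail(6)=0 chase 'a': 0 ⇒ 11;  out=∅∪out(11)=∅
  fail(12) 'ad': from fail(11)=0 chase 'd': 0 ⇒ 1;  out=∅∪out(1)=∅
  fail(5) 'caa': from fail(4)=11 chase 'a': 11→0 ⇒ 11;  out={1}∪out(11)={1}
  fail(8) 'bad': from fail(7)=11 chase 'd': 11 ⇒ 12;  out=∅∪out(12)=∅
  fail(13) 'ada': from fail(12)=1 chase 'a': 1→0 ⇒ 11;  out=∅∪out(11)=∅
  fail(9) 'bada': from fail(8)=12 chase 'a': 12 ⇒ 13;  out=∅∪out(13)=∅
  fail(14) 'adaa': from fail(13)=11 chase 'a': 11→0 ⇒ 11;  out={3}∪out(11)={3}
  fail(10) 'badaa': from fail(9)=13 chase 'a': 13 ⇒ 14;  out={2}∪out(14)={2,3}

Run:
pos 0 'b': at 6
pos 1 'a': at 7
pos 2 'a': at 11 ·f
pos 3 'a': at 11 ·f
pos 4 'b': at 6 ·f
pos 5 'b': at 6 ·f
pos 6 'b': at 6 ·f
pos 7 'a': at 7
pos 8 'd': at 8
pos 9 'a': at 9
pos 10 'a': at 10  emit P2@[6:10],P3@[7:10]
pos 11 'b': at 6 ·f
pos 12 'a': at 7
pos 13 'd': at 8
pos 14 'a': at 9
pos 15 'a': at 10  emit P2@[11:15],P3@[12:15]
pos 16 'c': at 3 ·f
pos 17 'd': at 1 ·f
pos 18 'b': at 6 ·f
pos 19 'a': at 7
pos 20 'b': at 6 ·f
pos 21 'a': at 7
pos 22 'd': at 8
pos 23 'a': at 9
pos 24 'a': at 10  emit P2@[20:24],P3@[21:24]
pos 25 'c': at 3 ·f
pos 26 'a': at 4
pos 27 'a': at 5  emit P1@[25:27]
pos 28 'a': at 11 ·f
pos 29 'd': at 12
pos 30 'a': at 13
pos 31 'a': at 14  emit P3@[28:31]
pos 32 'd': at 12 ·f
pos 33 'b': at 6 ·f
pos 34 'a': at 7
pos 35 'd': at 8
pos 36 'a': at 9
pos 37 'a': at 10  emit P2@[33:37],P3@[34:37]
pos 38 'd': at 12 ·f
pos 39 'b': at 6 ·f
pos 40 'c': at 3 ·f
pos 41 'c': at 3 ·f
pos 42 'c': at 3 ·f
pos 43 'a': at 4
pos 44 'a': at 5  emit P1@[42:44]
pos 45 'd': at 12 ·f
pos 46 'b': at 6 ·f
pos 47 'a': at 7
pos 48 'd': at 8
pos 49 'a': at 9
pos 50 'a': at 10  emit P2@[46:50],P3@[47:50]
pos 51 'b': at 6 ·f
pos 52 'a': at 7
pos 53 'd': at 8
pos 54 'a': at 9
pos 55 'a': at 10  emit P2@[51:55],P3@[52:55]
pos 56 'b': at 6 ·f
pos 57 'a': at 7
pos 58 'd': at 8
pos 59 'c': at 2 ·f  emit P0@[58:59]
pos 60 'a': at 4 ·f
pos 61 'a': at 5  emit P1@[59:61]
pos 62 'c': at 3 ·f
pos 63 'd': at 1 ·f
pos 64 'b': at 6 ·f
pos 65 'a': at 7
pos 66 'd': at 8
pos 67 'a': at 9
pos 68 'a': at 10  emit P2@[64:68],P3@[65:68]
pos 69 'a': at 11 ·f
pos 70 'd': at 12
pos 71 'a': at 13

All matches (sorted): [[10,2],[10,3],[15,2],[15,3],[24,2],[24,3],[27,1],[31,3],[37,2],[37,3],[44,1],[50,2],[50,3],[55,2],[55,3],[59,0],[61,1],[68,2],[68,3]]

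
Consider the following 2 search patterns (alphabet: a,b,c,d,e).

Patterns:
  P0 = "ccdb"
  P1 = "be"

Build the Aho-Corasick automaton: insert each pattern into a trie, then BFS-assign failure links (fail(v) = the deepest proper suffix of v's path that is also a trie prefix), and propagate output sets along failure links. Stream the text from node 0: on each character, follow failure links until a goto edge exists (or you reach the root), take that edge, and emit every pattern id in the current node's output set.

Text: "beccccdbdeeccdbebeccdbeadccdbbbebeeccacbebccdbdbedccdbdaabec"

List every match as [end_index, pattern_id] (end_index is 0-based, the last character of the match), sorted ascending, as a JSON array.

Construct AC machine:
Trie nodes:
  0='ε' goto b→5 c→1
  1='c' goto c→2
  2='cc' goto d→3
  3='ccd' goto b→4
  4='ccdb' goto ·  ←P0
  5='b' goto e→6
  6='be' goto ·  ←P1

Failure links (BFS by depth):
  n1('c'): parent n0 fail=0; on 'c' 0 → fail=0;  out ∅∪∅=∅
  n5('b'): parent n0 fail=0; on 'b' 0 → fail=0;  out ∅∪∅=∅
  n2('cc'): parent n1 fail=0; on 'c' 0 → fail=1;  out ∅∪∅=∅
  n6('be'): parent n5 fail=0; on 'e' 0 → fail=0;  out {1}∪∅={1}
  n3('ccd'): parent n2 fail=1; on 'd' 1→0 → fail=0;  out ∅∪∅=∅
  n4('ccdb'): parent n3 fail=0; on 'b' 0 → fail=5;  out {0}∪∅={0}

Run:
pos 0 'b': at 5
pos 1 'e': at 6  emit P1@[0:1]
pos 2 'c': at 1 (fail-walked)
pos 3 'c': at 2
pos 4 'c': at 2 (fail-walked)
pos 5 'c': at 2 (fail-walked)
pos 6 'd': at 3
pos 7 'b': at 4  emit P0@[4:7]
pos 8 'd': at 0 (fail-walked)
pos 9 'e': at 0
pos 10 'e': at 0
pos 11 'c': at 1
pos 12 'c': at 2
pos 13 'd': at 3
pos 14 'b': at 4  emit P0@[11:14]
pos 15 'e': at 6 (fail-walked)  emit P1@[14:15]
pos 16 'b': at 5 (fail-walked)
pos 17 'e': at 6  emit P1@[16:17]
pos 18 'c': at 1 (fail-walked)
pos 19 'c': at 2
pos 20 'd': at 3
pos 21 'b': at 4  emit P0@[18:21]
pos 22 'e': at 6 (fail-walked)  emit P1@[21:22]
pos 23 'a': at 0 (fail-walked)
pos 24 'd': at 0
pos 25 'c': at 1
pos 26 'c': at 2
pos 27 'd': at 3
pos 28 'b': at 4  emit P0@[25:28]
pos 29 'b': at 5 (fail-walked)
pos 30 'b': at 5 (fail-walked)
pos 31 'e': at 6  emit P1@[30:31]
pos 32 'b': at 5 (fail-walked)
pos 33 'e': at 6  emit P1@[32:33]
pos 34 'e': at 0 (fail-walked)
pos 35 'c': at 1
pos 36 'c': at 2
pos 37 'a': at 0 (fail-walked)
pos 38 'c': at 1
pos 39 'b': at 5 (fail-walked)
pos 40 'e': at 6  emit P1@[39:40]
pos 41 'b': at 5 (fail-walked)
pos 42 'c': at 1 (fail-walked)
pos 43 'c': at 2
pos 44 'd': at 3
pos 45 'b': at 4  emit P0@[42:45]
pos 46 'd': at 0 (fail-walked)
pos 47 'b': at 5
pos 48 'e': at 6  emit P1@[47:48]
pos 49 'd': at 0 (fail-walked)
pos 50 'c': at 1
pos 51 'c': at 2
pos 52 'd': at 3
pos 53 'b': at 4  emit P0@[50:53]
pos 54 'd': at 0 (fail-walked)
pos 55 'a': at 0
pos 56 'a': at 0
pos 57 'b': at 5
pos 58 'e': at 6  emit P1@[57:58]
pos 59 'c': at 1 (fail-walked)

Result: [[1,1],[7,0],[14,0],[15,1],[17,1],[21,0],[22,1],[28,0],[31,1],[33,1],[40,1],[45,0],[48,1],[53,0],[58,1]]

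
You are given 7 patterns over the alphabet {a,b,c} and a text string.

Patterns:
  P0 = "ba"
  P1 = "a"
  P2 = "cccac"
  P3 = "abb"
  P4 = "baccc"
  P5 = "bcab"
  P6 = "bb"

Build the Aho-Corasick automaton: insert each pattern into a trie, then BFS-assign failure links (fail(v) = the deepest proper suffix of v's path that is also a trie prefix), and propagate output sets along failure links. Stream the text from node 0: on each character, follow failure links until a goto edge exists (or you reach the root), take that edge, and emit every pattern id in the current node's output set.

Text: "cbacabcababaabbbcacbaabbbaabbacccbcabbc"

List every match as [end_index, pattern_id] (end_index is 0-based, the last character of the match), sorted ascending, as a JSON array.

Build automaton:
Trie nodes:
  0='ε' goto a→3 b→1 c→4
  1='b' goto a→2 b→17 c→14
  2='ba' goto c→11  [P0 ends]
  3='a' goto b→9  [P1 ends]
  4='c' goto c→5
  5='cc' goto c→6
  6='ccc' goto a→7
  7='ccca' goto c→8
  8='cccac' goto ·  [P2 ends]
  9='ab' goto b→10
  10='abb' goto ·  [P3 ends]
  11='bac' goto c→12
  12='bacc' goto c→13
  13='baccc' goto ·  [P4 ends]
  14='bc' goto a→15
  15='bca' goto b→16
  16='bcab' goto ·  [P5 ends]
  17='bb' goto ·  [P6 ends]

BFS fail/out derivation:
  n1('b'): parent n0 fail=0; on 'b' 0 → fail=0;  out ∅∪∅=∅
  n3('a'): parent n0 fail=0; on 'a' 0 → fail=0;  out {1}∪∅={1}
  n4('c'): parent n0 fail=0; on 'c' 0 → fail=0;  out ∅∪∅=∅
  n2('ba'): parent n1 fail=0; on 'a' 0 → fail=3;  out {0}∪{1}={0,1}
  n5('cc'): parent n4 fail=0; on 'c' 0 → fail=4;  out ∅∪∅=∅
  n9('ab'): parent n3 fail=0; on 'b' 0 → fail=1;  out ∅∪∅=∅
  n14('bc'): parent n1 fail=0; on 'c' 0 → fail=4;  out ∅∪∅=∅
  n17('bb'): parent n1 fail=0; on 'b' 0 → fail=1;  out {6}∪∅={6}
  n6('ccc'): parent n5 fail=4; on 'c' 4 → fail=5;  out ∅∪∅=∅
  n10('abb'): parent n9 fail=1; on 'b' 1 → fail=17;  out {3}∪{6}={3,6}
  n11('bac'): parent n2 fail=3; on 'c' 3→0 → fail=4;  out ∅∪∅=∅
  n15('bca'): parent n14 fail=4; on 'a' 4→0 → fail=3;  out ∅∪{1}={1}
  n7('ccca'): parent n6 fail=5; on 'a' 5→4→0 → fail=3;  out ∅∪{1}={1}
  n12('bacc'): parent n11 fail=4; on 'c' 4 → fail=5;  out ∅∪∅=∅
  n16('bcab'): parent n15 fail=3; on 'b' 3 → fail=9;  out {5}∪∅={5}
  n8('cccac'): parent n7 fail=3; on 'c' 3→0 → fail=4;  out {2}∪∅={2}
  n13('baccc'): parent n12 fail=5; on 'c' 5 → fail=6;  out {4}∪∅={4}

Text stream:
pos 0 'c': at 4
pos 1 'b': at 1 (via fail)
pos 2 'a': at 2  ** P0@[1:2],P1@[2:2]
pos 3 'c': at 11
pos 4 'a': at 3 (via fail)  ** P1@[4:4]
pos 5 'b': at 9
pos 6 'c': at 14 (via fail)
pos 7 'a': at 15  ** P1@[7:7]
pos 8 'b': at 16  ** P5@[5:8]
pos 9 'a': at 2 (via fail)  ** P0@[8:9],P1@[9:9]
pos 10 'b': at 9 (via fail)
pos 11 'a': at 2 (via fail)  ** P0@[10:11],P1@[11:11]
pos 12 'a': at 3 (via fail)  ** P1@[12:12]
pos 13 'b': at 9
pos 14 'b': at 10  ** P3@[12:14],P6@[13:14]
pos 15 'b': at 17 (via fail)  ** P6@[14:15]
pos 16 'c': at 14 (via fail)
pos 17 'a': at 15  ** P1@[17:17]
pos 18 'c': at 4 (via fail)
pos 19 'b': at 1 (via fail)
pos 20 'a': at 2  ** P0@[19:20],P1@[20:20]
pos 21 'a': at 3 (via fail)  ** P1@[21:21]
pos 22 'b': at 9
pos 23 'b': at 10  ** P3@[21:23],P6@[22:23]
pos 24 'b': at 17 (via fail)  ** P6@[23:24]
pos 25 'a': at 2 (via fail)  ** P0@[24:25],P1@[25:25]
pos 26 'a': at 3 (via fail)  ** P1@[26:26]
pos 27 'b': at 9
pos 28 'b': at 10  ** P3@[26:28],P6@[27:28]
pos 29 'a': at 2 (via fail)  ** P0@[28:29],P1@[29:29]
pos 30 'c': at 11
pos 31 'c': at 12
pos 32 'c': at 13  ** P4@[28:32]
pos 33 'b': at 1 (via fail)
pos 34 'c': at 14
pos 35 'a': at 15  ** P1@[35:35]
pos 36 'b': at 16  ** P5@[33:36]
pos 37 'b': at 10 (via fail)  ** P3@[35:37],P6@[36:37]
pos 38 'c': at 14 (via fail)

All matches (sorted): [[2,0],[2,1],[4,1],[7,1],[8,5],[9,0],[9,1],[11,0],[11,1],[12,1],[14,3],[14,6],[15,6],[17,1],[20,0],[20,1],[21,1],[23,3],[23,6],[24,6],[25,0],[25,1],[26,1],[28,3],[28,6],[29,0],[29,1],[32,4],[35,1],[36,5],[37,3],[37,6]]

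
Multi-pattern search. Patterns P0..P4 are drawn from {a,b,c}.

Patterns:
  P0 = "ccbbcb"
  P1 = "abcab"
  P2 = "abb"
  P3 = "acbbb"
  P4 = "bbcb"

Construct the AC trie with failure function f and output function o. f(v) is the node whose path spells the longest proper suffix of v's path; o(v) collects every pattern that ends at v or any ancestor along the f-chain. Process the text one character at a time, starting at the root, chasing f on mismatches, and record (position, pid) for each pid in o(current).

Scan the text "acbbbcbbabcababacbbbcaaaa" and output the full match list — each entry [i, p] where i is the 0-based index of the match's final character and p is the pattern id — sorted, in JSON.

Build automaton:
Trie (insert patterns):
  n0 'ε': a→7 b→17 c→1
  n1 'c': c→2
  n2 'cc': b→3
  n3 'ccb': b→4
  n4 'ccbb': c→5
  n5 'ccbbc': b→6
  n6 'ccbbcb': ·  ←P0
  n7 'a': b→8 c→13
  n8 'ab': b→12 c→9
  n9 'abc': a→10
  n10 'abca': b→11
  n11 'abcab': ·  ←P1
  n12 'abb': ·  ←P2
  n13 'ac': b→14
  n14 'acb': b→15
  n15 'acbb': b→16
  n16 'acbbb': ·  ←P3
  n17 'b': b→18
  n18 'bb': c→19
  n19 'bbc': b→20
  n20 'bbcb': ·  ←P4

Failure links (BFS by depth):
  fail(1) 'c': from fail(0)=0 chase 'c': 0 ⇒ 0;  out=∅∪out(0)=∅
  fail(7) 'a': from fail(0)=0 chase 'a': 0 ⇒ 0;  out=∅∪out(0)=∅
  fail(17) 'b': from fail(0)=0 chase 'b': 0 ⇒ 0;  out=∅∪out(0)=∅
  fail(2) 'cc': from fail(1)=0 chase 'c': 0 ⇒ 1;  out=∅∪out(1)=∅
  fail(8) 'ab': from fail(7)=0 chase 'b': 0 ⇒ 17;  out=∅∪out(17)=∅
  fail(13) 'ac': from fail(7)=0 chase 'c': 0 ⇒ 1;  out=∅∪out(1)=∅
  fail(18) 'bb': from fail(17)=0 chase 'b': 0 ⇒ 17;  out=∅∪out(17)=∅
  fail(3) 'ccb': from fail(2)=1 chase 'b': 1→0 ⇒ 17;  out=∅∪out(17)=∅
  fail(9) 'abc': from fail(8)=17 chase 'c': 17→0 ⇒ 1;  out=∅∪out(1)=∅
  fail(12) 'abb': from fail(8)=17 chase 'b': 17 ⇒ 18;  out={2}∪out(18)={2}
  fail(14) 'acb': from fail(13)=1 chase 'b': 1→0 ⇒ 17;  out=∅∪out(17)=∅
  fail(19) 'bbc': from fail(18)=17 chase 'c': 17→0 ⇒ 1;  out=∅∪out(1)=∅
  fail(4) 'ccbb': from fail(3)=17 chase 'b': 17 ⇒ 18;  out=∅∪out(18)=∅
  fail(10) 'abca': from fail(9)=1 chase 'a': 1→0 ⇒ 7;  out=∅∪out(7)=∅
  fail(15) 'acbb': from fail(14)=17 chase 'b': 17 ⇒ 18;  out=∅∪out(18)=∅
  fail(20) 'bbcb': from fail(19)=1 chase 'b': 1→0 ⇒ 17;  out={4}∪out(17)={4}
  fail(5) 'ccbbc': from fail(4)=18 chase 'c': 18 ⇒ 19;  out=∅∪out(19)=∅
  fail(11) 'abcab': from fail(10)=7 chase 'b': 7 ⇒ 8;  out={1}∪out(8)={1}
  fail(16) 'acbbb': from fail(15)=18 chase 'b': 18→17 ⇒ 18;  out={3}∪out(18)={3}
  fail(6) 'ccbbcb': from fail(5)=19 chase 'b': 19 ⇒ 20;  out={0}∪out(20)={0,4}

Text stream:
pos 0 'a': at 7
pos 1 'c': at 13
pos 2 'b': at 14
pos 3 'b': at 15
pos 4 'b': at 16  → match P3@[0:4]
pos 5 'c': at 19 ·f
pos 6 'b': at 20  → match P4@[3:6]
pos 7 'b': at 18 ·f
pos 8 'a': at 7 ·f
pos 9 'b': at 8
pos 10 'c': at 9
pos 11 'a': at 10
pos 12 'b': at 11  → match P1@[8:12]
pos 13 'a': at 7 ·f
pos 14 'b': at 8
pos 15 'a': at 7 ·f
pos 16 'c': at 13
pos 17 'b': at 14
pos 18 'b': at 15
pos 19 'b': at 16  → match P3@[15:19]
pos 20 'c': at 19 ·f
pos 21 'a': at 7 ·f
pos 22 'a': at 7 ·f
pos 23 'a': at 7 ·f
pos 24 'a': at 7 ·f

Result: [[4,3],[6,4],[12,1],[19,3]]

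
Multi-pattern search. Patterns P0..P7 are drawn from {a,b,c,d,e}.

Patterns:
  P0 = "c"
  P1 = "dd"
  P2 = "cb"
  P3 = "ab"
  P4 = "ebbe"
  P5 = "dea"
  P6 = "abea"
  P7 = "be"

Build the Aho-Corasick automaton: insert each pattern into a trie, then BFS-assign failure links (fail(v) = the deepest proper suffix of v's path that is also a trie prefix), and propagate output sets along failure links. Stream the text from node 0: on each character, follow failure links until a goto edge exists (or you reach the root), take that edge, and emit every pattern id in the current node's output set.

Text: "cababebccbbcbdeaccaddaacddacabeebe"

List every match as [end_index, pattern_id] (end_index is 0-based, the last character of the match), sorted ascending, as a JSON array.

Construct AC machine:
Trie (insert patterns):
  0='ε' goto a→5 b→15 c→1 d→2 e→7
  1='c' goto b→4  ←P0
  2='d' goto d→3 e→11
  3='dd' goto ·  ←P1
  4='cb' goto ·  ←P2
  5='a' goto b→6
  6='ab' goto e→13  ←P3
  7='e' goto b→8
  8='eb' goto b→9
  9='ebb' goto e→10
  10='ebbe' goto ·  ←P4
  11='de' goto a→12
  12='dea' goto ·  ←P5
  13='abe' goto a→14
  14='abea' goto ·  ←P6
  15='b' goto e→16
  16='be' goto ·  ←P7

BFS fail/out derivation:
  fail(1) 'c': from fail(0)=0 chase 'c': 0 ⇒ 0;  out={0}∪out(0)={0}
  fail(2) 'd': from fail(0)=0 chase 'd': 0 ⇒ 0;  out=∅∪out(0)=∅
  fail(5) 'a': from fail(0)=0 chase 'a': 0 ⇒ 0;  out=∅∪out(0)=∅
  fail(7) 'e': from fail(0)=0 chase 'e': 0 ⇒ 0;  out=∅∪out(0)=∅
  fail(15) 'b': from fail(0)=0 chase 'b': 0 ⇒ 0;  out=∅∪out(0)=∅
  fail(3) 'dd': from fail(2)=0 chase 'd': 0 ⇒ 2;  out={1}∪out(2)={1}
  fail(4) 'cb': from fail(1)=0 chase 'b': 0 ⇒ 15;  out={2}∪out(15)={2}
  fail(6) 'ab': from fail(5)=0 chase 'b': 0 ⇒ 15;  out={3}∪out(15)={3}
  fail(8) 'eb': from fail(7)=0 chase 'b': 0 ⇒ 15;  out=∅∪out(15)=∅
  fail(11) 'de': from fail(2)=0 chase 'e': 0 ⇒ 7;  out=∅∪out(7)=∅
  fail(16) 'be': from fail(15)=0 chase 'e': 0 ⇒ 7;  out={7}∪out(7)={7}
  fail(9) 'ebb': from fail(8)=15 chase 'b': 15→0 ⇒ 15;  out=∅∪out(15)=∅
  fail(12) 'dea': from fail(11)=7 chase 'a': 7→0 ⇒ 5;  out={5}∪out(5)={5}
  fail(13) 'abe': from fail(6)=15 chase 'e': 15 ⇒ 16;  out=∅∪out(16)={7}
  fail(10) 'ebbe': from fail(9)=15 chase 'e': 15 ⇒ 16;  out={4}∪out(16)={4,7}
  fail(14) 'abea': from fail(13)=16 chase 'a': 16→7→0 ⇒ 5;  out={6}∪out(5)={6}

Text stream:
pos 0 'c': at 1  → match P0@[0:0]
pos 1 'a': at 5 ·f
pos 2 'b': at 6  → match P3@[1:2]
pos 3 'a': at 5 ·f
pos 4 'b': at 6  → match P3@[3:4]
pos 5 'e': at 13  → match P7@[4:5]
pos 6 'b': at 8 ·f
pos 7 'c': at 1 ·f  → match P0@[7:7]
pos 8 'c': at 1 ·f  → match P0@[8:8]
pos 9 'b': at 4  → match P2@[8:9]
pos 10 'b': at 15 ·f
pos 11 'c': at 1 ·f  → match P0@[11:11]
pos 12 'b': at 4  → match P2@[11:12]
pos 13 'd': at 2 ·f
pos 14 'e': at 11
pos 15 'a': at 12  → match P5@[13:15]
pos 16 'c': at 1 ·f  → match P0@[16:16]
pos 17 'c': at 1 ·f  → match P0@[17:17]
pos 18 'a': at 5 ·f
pos 19 'd': at 2 ·f
pos 20 'd': at 3  → match P1@[19:20]
pos 21 'a': at 5 ·f
pos 22 'a': at 5 ·f
pos 23 'c': at 1 ·f  → match P0@[23:23]
pos 24 'd': at 2 ·f
pos 25 'd': at 3  → match P1@[24:25]
pos 26 'a': at 5 ·f
pos 27 'c': at 1 ·f  → match P0@[27:27]
pos 28 'a': at 5 ·f
pos 29 'b': at 6  → match P3@[28:29]
pos 30 'e': at 13  → match P7@[29:30]
pos 31 'e': at 7 ·f
pos 32 'b': at 8
pos 33 'e': at 16 ·f  → match P7@[32:33]

All matches (sorted): [[0,0],[2,3],[4,3],[5,7],[7,0],[8,0],[9,2],[11,0],[12,2],[15,5],[16,0],[17,0],[20,1],[23,0],[25,1],[27,0],[29,3],[30,7],[33,7]]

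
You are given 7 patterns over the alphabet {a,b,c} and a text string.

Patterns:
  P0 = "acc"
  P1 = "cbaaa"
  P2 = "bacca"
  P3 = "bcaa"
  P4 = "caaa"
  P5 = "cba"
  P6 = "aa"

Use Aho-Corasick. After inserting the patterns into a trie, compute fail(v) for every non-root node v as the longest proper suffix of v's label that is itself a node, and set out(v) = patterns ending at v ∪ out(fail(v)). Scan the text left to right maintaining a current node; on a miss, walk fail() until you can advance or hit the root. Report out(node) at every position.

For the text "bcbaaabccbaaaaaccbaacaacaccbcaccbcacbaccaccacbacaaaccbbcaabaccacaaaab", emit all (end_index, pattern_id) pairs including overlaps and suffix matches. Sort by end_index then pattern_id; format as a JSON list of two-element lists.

Build:
Trie nodes:
  n0 'ε': a→1 b→9 c→4
  n1 'a': a→20 c→2
  n2 'ac': c→3
  n3 'acc': ·  ←P0
  n4 'c': a→17 b→5
  n5 'cb': a→6
  n6 'cba': a→7  ←P5
  n7 'cbaa': a→8
  n8 'cbaaa': ·  ←P1
  n9 'b': a→10 c→14
  n10 'ba': c→11
  n11 'bac': c→12
  n12 'bacc': a→13
  n13 'bacca': ·  ←P2
  n14 'bc': a→15
  n15 'bca': a→16
  n16 'bcaa': ·  ←P3
  n17 'ca': a→18
  n18 'caa': a→19
  n19 'caaa': ·  ←P4
  n20 'aa': ·  ←P6

Failure links (BFS by depth):
  fail(1) 'a': from fail(0)=0 chase 'a': 0 ⇒ 0;  out=∅∪out(0)=∅
  fail(4) 'c': from fail(0)=0 chase 'c': 0 ⇒ 0;  out=∅∪out(0)=∅
  fail(9) 'b': from fail(0)=0 chase 'b': 0 ⇒ 0;  out=∅∪out(0)=∅
  fail(2) 'ac': from fail(1)=0 chase 'c': 0 ⇒ 4;  out=∅∪out(4)=∅
  fail(5) 'cb': from fail(4)=0 chase 'b': 0 ⇒ 9;  out=∅∪out(9)=∅
  fail(10) 'ba': from fail(9)=0 chase 'a': 0 ⇒ 1;  out=∅∪out(1)=∅
  fail(14) 'bc': from fail(9)=0 chase 'c': 0 ⇒ 4;  out=∅∪out(4)=∅
  fail(17) 'ca': from fail(4)=0 chase 'a': 0 ⇒ 1;  out=∅∪out(1)=∅
  fail(20) 'aa': from fail(1)=0 chase 'a': 0 ⇒ 1;  out={6}∪out(1)={6}
  fail(3) 'acc': from fail(2)=4 chase 'c': 4→0 ⇒ 4;  out={0}∪out(4)={0}
  fail(6) 'cba': from fail(5)=9 chase 'a': 9 ⇒ 10;  out={5}∪out(10)={5}
  fail(11) 'bac': from fail(10)=1 chase 'c': 1 ⇒ 2;  out=∅∪out(2)=∅
  fail(15) 'bca': from fail(14)=4 chase 'a': 4 ⇒ 17;  out=∅∪out(17)=∅
  fail(18) 'caa': from fail(17)=1 chase 'a': 1 ⇒ 20;  out=∅∪out(20)={6}
  fail(7) 'cbaa': from fail(6)=10 chase 'a': 10→1 ⇒ 20;  out=∅∪out(20)={6}
  fail(12) 'bacc': from fail(11)=2 chase 'c': 2 ⇒ 3;  out=∅∪out(3)={0}
  fail(16) 'bcaa': from fail(15)=17 chase 'a': 17 ⇒ 18;  out={3}∪out(18)={3,6}
  fail(19) 'caaa': from fail(18)=20 chase 'a': 20→1 ⇒ 20;  out={4}∪out(20)={4,6}
  fail(8) 'cbaaa': from fail(7)=20 chase 'a': 20→1 ⇒ 20;  out={1}∪out(20)={1,6}
  fail(13) 'bacca': from fail(12)=3 chase 'a': 3→4 ⇒ 17;  out={2}∪out(17)={2}

Text stream:
[0] read 'b'  n0⇒n9
[1] read 'c'  n9⇒n14
[2] read 'b'  n14⇒n5 (via fail)
[3] read 'a'  n5⇒n6  emit P5@[1:3]
[4] read 'a'  n6⇒n7  emit P6@[3:4]
[5] read 'a'  n7⇒n8  emit P1@[1:5],P6@[4:5]
[6] read 'b'  n8⇒n9 (via fail)
[7] read 'c'  n9⇒n14
[8] read 'c'  n14⇒n4 (via fail)
[9] read 'b'  n4⇒n5
[10] read 'a'  n5⇒n6  emit P5@[8:10]
[11] read 'a'  n6⇒n7  emit P6@[10:11]
[12] read 'a'  n7⇒n8  emit P1@[8:12],P6@[11:12]
[13] read 'a'  n8⇒n20 (via fail)  emit P6@[12:13]
[14] read 'a'  n20⇒n20 (via fail)  emit P6@[13:14]
[15] read 'c'  n20⇒n2 (via fail)
[16] read 'c'  n2⇒n3  emit P0@[14:16]
[17] read 'b'  n3⇒n5 (via fail)
[18] read 'a'  n5⇒n6  emit P5@[16:18]
[19] read 'a'  n6⇒n7  emit P6@[18:19]
[20] read 'c'  n7⇒n2 (via fail)
[21] read 'a'  n2⇒n17 (via fail)
[22] read 'a'  n17⇒n18  emit P6@[21:22]
[23] read 'c'  n18⇒n2 (via fail)
[24] read 'a'  n2⇒n17 (via fail)
[25] read 'c'  n17⇒n2 (via fail)
[26] read 'c'  n2⇒n3  emit P0@[24:26]
[27] read 'b'  n3⇒n5 (via fail)
[28] read 'c'  n5⇒n14 (via fail)
[29] read 'a'  n14⇒n15
[30] read 'c'  n15⇒n2 (via fail)
[31] read 'c'  n2⇒n3  emit P0@[29:31]
[32] read 'b'  n3⇒n5 (via fail)
[33] read 'c'  n5⇒n14 (via fail)
[34] read 'a'  n14⇒n15
[35] read 'c'  n15⇒n2 (via fail)
[36] read 'b'  n2⇒n5 (via fail)
[37] read 'a'  n5⇒n6  emit P5@[35:37]
[38] read 'c'  n6⇒n11 (via fail)
[39] read 'c'  n11⇒n12  emit P0@[37:39]
[40] read 'a'  n12⇒n13  emit P2@[36:40]
[41] read 'c'  n13⇒n2 (via fail)
[42] read 'c'  n2⇒n3  emit P0@[40:42]
[43] read 'a'  n3⇒n17 (via fail)
[44] read 'c'  n17⇒n2 (via fail)
[45] read 'b'  n2⇒n5 (via fail)
[46] read 'a'  n5⇒n6  emit P5@[44:46]
[47] read 'c'  n6⇒n11 (via fail)
[48] read 'a'  n11⇒n17 (via fail)
[49] read 'a'  n17⇒n18  emit P6@[48:49]
[50] read 'a'  n18⇒n19  emit P4@[47:50],P6@[49:50]
[51] read 'c'  n19⇒n2 (via fail)
[52] read 'c'  n2⇒n3  emit P0@[50:52]
[53] read 'b'  n3⇒n5 (via fail)
[54] read 'b'  n5⇒n9 (via fail)
[55] read 'c'  n9⇒n14
[56] read 'a'  n14⇒n15
[57] read 'a'  n15⇒n16  emit P3@[54:57],P6@[56:57]
[58] read 'b'  n16⇒n9 (via fail)
[59] read 'a'  n9⇒n10
[60] read 'c'  n10⇒n11
[61] read 'c'  n11⇒n12  emit P0@[59:61]
[62] read 'a'  n12⇒n13  emit P2@[58:62]
[63] read 'c'  n13⇒n2 (via fail)
[64] read 'a'  n2⇒n17 (via fail)
[65] read 'a'  n17⇒n18  emit P6@[64:65]
[66] read 'a'  n18⇒n19  emit P4@[63:66],P6@[65:66]
[67] read 'a'  n19⇒n20 (via fail)  emit P6@[66:67]
[68] read 'b'  n20⇒n9 (via fail)

Matches: [[3,5],[4,6],[5,1],[5,6],[10,5],[11,6],[12,1],[12,6],[13,6],[14,6],[16,0],[18,5],[19,6],[22,6],[26,0],[31,0],[37,5],[39,0],[40,2],[42,0],[46,5],[49,6],[50,4],[50,6],[52,0],[57,3],[57,6],[61,0],[62,2],[65,6],[66,4],[66,6],[67,6]]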